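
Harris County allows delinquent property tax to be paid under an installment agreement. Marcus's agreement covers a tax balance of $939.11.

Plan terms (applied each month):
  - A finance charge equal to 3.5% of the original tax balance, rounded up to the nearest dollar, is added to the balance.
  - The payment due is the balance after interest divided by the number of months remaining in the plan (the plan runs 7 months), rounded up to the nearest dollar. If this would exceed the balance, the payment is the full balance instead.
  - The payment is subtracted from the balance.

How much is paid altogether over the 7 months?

Month 1: $939.11 +$33.00 interest = $972.11; pay $139.00 → $833.11
Month 2: $833.11 +$33.00 interest = $866.11; pay $145.00 → $721.11
Month 3: $721.11 +$33.00 interest = $754.11; pay $151.00 → $603.11
Month 4: $603.11 +$33.00 interest = $636.11; pay $160.00 → $476.11
Month 5: $476.11 +$33.00 interest = $509.11; pay $170.00 → $339.11
Month 6: $339.11 +$33.00 interest = $372.11; pay $187.00 → $185.11
Month 7: $185.11 +$33.00 interest = $218.11; pay $218.11 → $0.00
Total paid: $1,170.11

$1,170.11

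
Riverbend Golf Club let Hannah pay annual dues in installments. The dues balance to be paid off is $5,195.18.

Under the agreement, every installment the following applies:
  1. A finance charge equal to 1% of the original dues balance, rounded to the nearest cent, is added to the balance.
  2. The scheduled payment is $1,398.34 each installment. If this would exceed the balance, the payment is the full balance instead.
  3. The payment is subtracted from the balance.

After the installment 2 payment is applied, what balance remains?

$2,502.40

Installment 1: opening $5,195.18; interest $51.95 → $5,247.13; payment $1,398.34; balance $3,848.79
Installment 2: opening $3,848.79; interest $51.95 → $3,900.74; payment $1,398.34; balance $2,502.40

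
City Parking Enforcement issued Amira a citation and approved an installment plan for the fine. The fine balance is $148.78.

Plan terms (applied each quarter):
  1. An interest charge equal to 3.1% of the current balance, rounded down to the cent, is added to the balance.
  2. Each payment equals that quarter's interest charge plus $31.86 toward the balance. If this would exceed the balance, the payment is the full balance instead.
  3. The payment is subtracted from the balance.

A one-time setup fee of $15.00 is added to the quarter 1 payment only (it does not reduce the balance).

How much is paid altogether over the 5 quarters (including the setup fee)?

$176.94

Quarter 1: opening $148.78; interest $4.61 → $153.39; payment $36.47 (+ $15.00 fee); balance $116.92
Quarter 2: opening $116.92; interest $3.62 → $120.54; payment $35.48; balance $85.06
Quarter 3: opening $85.06; interest $2.63 → $87.69; payment $34.49; balance $53.20
Quarter 4: opening $53.20; interest $1.64 → $54.84; payment $33.50; balance $21.34
Quarter 5: opening $21.34; interest $0.66 → $22.00; payment $22.00; balance $0.00
Total paid: $176.94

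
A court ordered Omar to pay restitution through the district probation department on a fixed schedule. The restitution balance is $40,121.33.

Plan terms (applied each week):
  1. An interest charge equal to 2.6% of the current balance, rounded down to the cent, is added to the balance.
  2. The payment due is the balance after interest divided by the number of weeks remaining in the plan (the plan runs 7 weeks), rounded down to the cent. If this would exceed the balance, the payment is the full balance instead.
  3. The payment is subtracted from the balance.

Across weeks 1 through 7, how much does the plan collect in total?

$44,518.08

Week 1: opening $40,121.33; interest $1,043.15 → $41,164.48; payment $5,880.64; balance $35,283.84
Week 2: opening $35,283.84; interest $917.37 → $36,201.21; payment $6,033.53; balance $30,167.68
Week 3: opening $30,167.68; interest $784.35 → $30,952.03; payment $6,190.40; balance $24,761.63
Week 4: opening $24,761.63; interest $643.80 → $25,405.43; payment $6,351.35; balance $19,054.08
Week 5: opening $19,054.08; interest $495.40 → $19,549.48; payment $6,516.49; balance $13,032.99
Week 6: opening $13,032.99; interest $338.85 → $13,371.84; payment $6,685.92; balance $6,685.92
Week 7: opening $6,685.92; interest $173.83 → $6,859.75; payment $6,859.75; balance $0.00
Total paid: $44,518.08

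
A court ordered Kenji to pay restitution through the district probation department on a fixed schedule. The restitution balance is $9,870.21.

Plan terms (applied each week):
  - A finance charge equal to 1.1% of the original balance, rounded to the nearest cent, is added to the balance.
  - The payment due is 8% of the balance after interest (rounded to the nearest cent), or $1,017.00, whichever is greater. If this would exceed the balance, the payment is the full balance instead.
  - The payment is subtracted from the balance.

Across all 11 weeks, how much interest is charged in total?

$1,194.27

# | Opening | Interest | Payment | End bal
1 | $9,870.21 | $108.57 | $1,017.00 | $8,961.78
2 | $8,961.78 | $108.57 | $1,017.00 | $8,053.35
3 | $8,053.35 | $108.57 | $1,017.00 | $7,144.92
4 | $7,144.92 | $108.57 | $1,017.00 | $6,236.49
5 | $6,236.49 | $108.57 | $1,017.00 | $5,328.06
6 | $5,328.06 | $108.57 | $1,017.00 | $4,419.63
7 | $4,419.63 | $108.57 | $1,017.00 | $3,511.20
8 | $3,511.20 | $108.57 | $1,017.00 | $2,602.77
9 | $2,602.77 | $108.57 | $1,017.00 | $1,694.34
10 | $1,694.34 | $108.57 | $1,017.00 | $785.91
11 | $785.91 | $108.57 | $894.48 | $0.00
Total interest: $108.57 + $108.57 + $108.57 + $108.57 + $108.57 + $108.57 + $108.57 + $108.57 + $108.57 + $108.57 + $108.57 = $1,194.27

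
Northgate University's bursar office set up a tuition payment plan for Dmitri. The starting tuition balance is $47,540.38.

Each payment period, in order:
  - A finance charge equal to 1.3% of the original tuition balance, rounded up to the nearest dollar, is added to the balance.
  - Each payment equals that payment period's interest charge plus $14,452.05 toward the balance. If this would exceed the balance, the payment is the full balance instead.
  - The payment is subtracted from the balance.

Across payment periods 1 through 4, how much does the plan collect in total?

Payment period 1: $47,540.38 +$619.00 interest = $48,159.38; pay $15,071.05 → $33,088.33
Payment period 2: $33,088.33 +$619.00 interest = $33,707.33; pay $15,071.05 → $18,636.28
Payment period 3: $18,636.28 +$619.00 interest = $19,255.28; pay $15,071.05 → $4,184.23
Payment period 4: $4,184.23 +$619.00 interest = $4,803.23; pay $4,803.23 → $0.00
Total paid: $50,016.38

$50,016.38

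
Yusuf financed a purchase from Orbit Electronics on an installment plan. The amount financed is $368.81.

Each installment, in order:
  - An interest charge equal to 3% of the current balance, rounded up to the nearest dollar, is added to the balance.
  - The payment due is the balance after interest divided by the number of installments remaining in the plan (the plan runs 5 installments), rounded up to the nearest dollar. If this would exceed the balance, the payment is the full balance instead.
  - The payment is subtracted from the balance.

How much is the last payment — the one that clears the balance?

$85.81

Installment 1: opening $368.81; interest $12.00 → $380.81; payment $77.00; balance $303.81
Installment 2: opening $303.81; interest $10.00 → $313.81; payment $79.00; balance $234.81
Installment 3: opening $234.81; interest $8.00 → $242.81; payment $81.00; balance $161.81
Installment 4: opening $161.81; interest $5.00 → $166.81; payment $84.00; balance $82.81
Installment 5: opening $82.81; interest $3.00 → $85.81; payment $85.81; balance $0.00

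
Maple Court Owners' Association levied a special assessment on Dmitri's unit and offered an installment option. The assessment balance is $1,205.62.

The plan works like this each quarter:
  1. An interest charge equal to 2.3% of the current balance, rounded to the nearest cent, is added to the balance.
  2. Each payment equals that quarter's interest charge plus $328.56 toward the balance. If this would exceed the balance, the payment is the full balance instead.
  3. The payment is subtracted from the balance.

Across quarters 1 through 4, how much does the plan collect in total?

$1,271.20

# | Opening | Interest | Payment | End bal
1 | $1,205.62 | $27.73 | $356.29 | $877.06
2 | $877.06 | $20.17 | $348.73 | $548.50
3 | $548.50 | $12.62 | $341.18 | $219.94
4 | $219.94 | $5.06 | $225.00 | $0.00
Total paid: $1,271.20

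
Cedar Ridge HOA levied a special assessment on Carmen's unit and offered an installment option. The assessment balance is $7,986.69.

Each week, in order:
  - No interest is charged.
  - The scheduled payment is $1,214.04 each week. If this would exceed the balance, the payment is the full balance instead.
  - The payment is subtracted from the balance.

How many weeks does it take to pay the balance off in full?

# | Opening | Payment | End bal
1 | $7,986.69 | $1,214.04 | $6,772.65
2 | $6,772.65 | $1,214.04 | $5,558.61
3 | $5,558.61 | $1,214.04 | $4,344.57
4 | $4,344.57 | $1,214.04 | $3,130.53
5 | $3,130.53 | $1,214.04 | $1,916.49
6 | $1,916.49 | $1,214.04 | $702.45
7 | $702.45 | $702.45 | $0.00
Balance reaches $0.00 in week 7.

7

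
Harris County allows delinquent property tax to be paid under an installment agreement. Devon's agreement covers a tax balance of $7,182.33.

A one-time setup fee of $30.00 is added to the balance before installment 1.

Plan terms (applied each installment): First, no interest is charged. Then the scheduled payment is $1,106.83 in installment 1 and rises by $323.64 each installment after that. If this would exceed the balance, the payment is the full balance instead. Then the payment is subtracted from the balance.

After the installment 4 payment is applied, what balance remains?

Installment 1: $7,212.33 − $1,106.83 → $6,105.50
Installment 2: $6,105.50 − $1,430.47 → $4,675.03
Installment 3: $4,675.03 − $1,754.11 → $2,920.92
Installment 4: $2,920.92 − $2,077.75 → $843.17

$843.17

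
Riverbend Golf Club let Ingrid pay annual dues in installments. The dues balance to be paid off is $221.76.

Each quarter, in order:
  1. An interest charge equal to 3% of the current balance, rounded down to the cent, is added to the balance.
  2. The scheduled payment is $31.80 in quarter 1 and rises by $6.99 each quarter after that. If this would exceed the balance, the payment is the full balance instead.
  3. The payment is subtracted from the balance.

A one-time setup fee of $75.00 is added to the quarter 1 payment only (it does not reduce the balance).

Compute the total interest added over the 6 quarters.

$23.82

Quarter 1: opening $221.76; interest $6.65 → $228.41; payment $31.80 (+ $75.00 fee); balance $196.61
Quarter 2: opening $196.61; interest $5.89 → $202.50; payment $38.79; balance $163.71
Quarter 3: opening $163.71; interest $4.91 → $168.62; payment $45.78; balance $122.84
Quarter 4: opening $122.84; interest $3.68 → $126.52; payment $52.77; balance $73.75
Quarter 5: opening $73.75; interest $2.21 → $75.96; payment $59.76; balance $16.20
Quarter 6: opening $16.20; interest $0.48 → $16.68; payment $16.68; balance $0.00
Total interest: $6.65 + $5.89 + $4.91 + $3.68 + $2.21 + $0.48 = $23.82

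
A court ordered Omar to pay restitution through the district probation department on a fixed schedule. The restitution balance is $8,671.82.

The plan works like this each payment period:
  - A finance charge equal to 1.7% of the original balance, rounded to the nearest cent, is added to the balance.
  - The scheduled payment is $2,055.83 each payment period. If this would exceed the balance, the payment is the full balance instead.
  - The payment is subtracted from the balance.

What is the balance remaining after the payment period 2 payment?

Payment period 1: $8,671.82 +$147.42 interest = $8,819.24; pay $2,055.83 → $6,763.41
Payment period 2: $6,763.41 +$147.42 interest = $6,910.83; pay $2,055.83 → $4,855.00

$4,855.00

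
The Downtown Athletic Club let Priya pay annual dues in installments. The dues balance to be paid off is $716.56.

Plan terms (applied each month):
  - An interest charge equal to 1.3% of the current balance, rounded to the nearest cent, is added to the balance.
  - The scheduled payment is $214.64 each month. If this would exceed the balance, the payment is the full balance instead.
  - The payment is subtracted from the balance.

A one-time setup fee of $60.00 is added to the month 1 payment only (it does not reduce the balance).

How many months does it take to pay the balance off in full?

4

Month 1: opening $716.56; interest $9.32 → $725.88; payment $214.64 (+ $60.00 fee); balance $511.24
Month 2: opening $511.24; interest $6.65 → $517.89; payment $214.64; balance $303.25
Month 3: opening $303.25; interest $3.94 → $307.19; payment $214.64; balance $92.55
Month 4: opening $92.55; interest $1.20 → $93.75; payment $93.75; balance $0.00
Balance reaches $0.00 in month 4.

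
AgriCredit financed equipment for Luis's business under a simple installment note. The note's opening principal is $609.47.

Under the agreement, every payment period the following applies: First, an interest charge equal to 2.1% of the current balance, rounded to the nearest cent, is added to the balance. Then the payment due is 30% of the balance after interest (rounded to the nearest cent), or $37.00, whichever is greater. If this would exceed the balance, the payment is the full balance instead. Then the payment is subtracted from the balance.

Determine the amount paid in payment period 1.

Payment period 1: opening $609.47; interest $12.80 → $622.27; payment $186.68; balance $435.59

$186.68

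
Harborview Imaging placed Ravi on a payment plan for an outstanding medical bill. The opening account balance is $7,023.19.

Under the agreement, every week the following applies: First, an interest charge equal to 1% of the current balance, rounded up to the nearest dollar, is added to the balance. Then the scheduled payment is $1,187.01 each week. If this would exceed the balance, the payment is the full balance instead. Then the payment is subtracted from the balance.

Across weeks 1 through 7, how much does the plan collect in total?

# | Opening | Interest | Payment | End bal
1 | $7,023.19 | $71.00 | $1,187.01 | $5,907.18
2 | $5,907.18 | $60.00 | $1,187.01 | $4,780.17
3 | $4,780.17 | $48.00 | $1,187.01 | $3,641.16
4 | $3,641.16 | $37.00 | $1,187.01 | $2,491.15
5 | $2,491.15 | $25.00 | $1,187.01 | $1,329.14
6 | $1,329.14 | $14.00 | $1,187.01 | $156.13
7 | $156.13 | $2.00 | $158.13 | $0.00
Total paid: $7,280.19

$7,280.19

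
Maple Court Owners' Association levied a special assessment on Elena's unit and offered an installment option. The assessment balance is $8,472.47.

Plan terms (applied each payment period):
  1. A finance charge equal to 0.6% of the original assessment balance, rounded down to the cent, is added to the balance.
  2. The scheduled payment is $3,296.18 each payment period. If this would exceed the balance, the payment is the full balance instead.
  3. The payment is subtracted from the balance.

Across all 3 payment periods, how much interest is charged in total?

Payment period 1: opening $8,472.47; interest $50.83 → $8,523.30; payment $3,296.18; balance $5,227.12
Payment period 2: opening $5,227.12; interest $50.83 → $5,277.95; payment $3,296.18; balance $1,981.77
Payment period 3: opening $1,981.77; interest $50.83 → $2,032.60; payment $2,032.60; balance $0.00
Total interest: $50.83 + $50.83 + $50.83 = $152.49

$152.49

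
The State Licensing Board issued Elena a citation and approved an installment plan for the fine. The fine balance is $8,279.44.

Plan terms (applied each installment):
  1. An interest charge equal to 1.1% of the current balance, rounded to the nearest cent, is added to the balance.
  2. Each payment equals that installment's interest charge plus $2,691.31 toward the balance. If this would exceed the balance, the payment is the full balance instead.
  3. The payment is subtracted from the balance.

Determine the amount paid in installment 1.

Installment 1: opening $8,279.44; interest $91.07 → $8,370.51; payment $2,782.38; balance $5,588.13

$2,782.38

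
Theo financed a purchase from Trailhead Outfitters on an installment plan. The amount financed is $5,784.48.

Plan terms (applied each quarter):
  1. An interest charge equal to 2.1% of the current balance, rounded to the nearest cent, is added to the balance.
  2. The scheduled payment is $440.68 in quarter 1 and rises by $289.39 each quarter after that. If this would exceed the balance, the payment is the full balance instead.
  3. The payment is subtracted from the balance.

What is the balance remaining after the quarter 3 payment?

$3,932.36

Quarter 1: $5,784.48 +$121.47 interest = $5,905.95; pay $440.68 → $5,465.27
Quarter 2: $5,465.27 +$114.77 interest = $5,580.04; pay $730.07 → $4,849.97
Quarter 3: $4,849.97 +$101.85 interest = $4,951.82; pay $1,019.46 → $3,932.36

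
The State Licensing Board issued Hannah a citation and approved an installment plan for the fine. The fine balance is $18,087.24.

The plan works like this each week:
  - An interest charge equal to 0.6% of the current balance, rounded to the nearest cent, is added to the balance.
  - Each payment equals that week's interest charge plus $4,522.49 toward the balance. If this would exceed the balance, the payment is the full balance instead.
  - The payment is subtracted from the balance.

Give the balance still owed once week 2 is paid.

Week 1: $18,087.24 +$108.52 interest = $18,195.76; pay $4,631.01 → $13,564.75
Week 2: $13,564.75 +$81.39 interest = $13,646.14; pay $4,603.88 → $9,042.26

$9,042.26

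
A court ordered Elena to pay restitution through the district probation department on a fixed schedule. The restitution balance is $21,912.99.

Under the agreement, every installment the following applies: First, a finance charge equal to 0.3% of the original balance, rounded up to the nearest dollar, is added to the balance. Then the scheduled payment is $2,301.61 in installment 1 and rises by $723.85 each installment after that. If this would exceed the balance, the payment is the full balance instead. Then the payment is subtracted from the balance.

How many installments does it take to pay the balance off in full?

6

Installment 1: $21,912.99 +$66.00 interest = $21,978.99; pay $2,301.61 → $19,677.38
Installment 2: $19,677.38 +$66.00 interest = $19,743.38; pay $3,025.46 → $16,717.92
Installment 3: $16,717.92 +$66.00 interest = $16,783.92; pay $3,749.31 → $13,034.61
Installment 4: $13,034.61 +$66.00 interest = $13,100.61; pay $4,473.16 → $8,627.45
Installment 5: $8,627.45 +$66.00 interest = $8,693.45; pay $5,197.01 → $3,496.44
Installment 6: $3,496.44 +$66.00 interest = $3,562.44; pay $3,562.44 → $0.00
Balance reaches $0.00 in installment 6.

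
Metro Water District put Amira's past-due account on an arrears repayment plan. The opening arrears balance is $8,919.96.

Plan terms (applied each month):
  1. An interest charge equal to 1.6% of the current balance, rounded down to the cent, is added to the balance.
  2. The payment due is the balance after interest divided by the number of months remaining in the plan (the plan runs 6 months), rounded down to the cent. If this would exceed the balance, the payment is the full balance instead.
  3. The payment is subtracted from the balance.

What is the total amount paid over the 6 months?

$9,432.99

Month 1: $8,919.96 +$142.71 interest = $9,062.67; pay $1,510.44 → $7,552.23
Month 2: $7,552.23 +$120.83 interest = $7,673.06; pay $1,534.61 → $6,138.45
Month 3: $6,138.45 +$98.21 interest = $6,236.66; pay $1,559.16 → $4,677.50
Month 4: $4,677.50 +$74.84 interest = $4,752.34; pay $1,584.11 → $3,168.23
Month 5: $3,168.23 +$50.69 interest = $3,218.92; pay $1,609.46 → $1,609.46
Month 6: $1,609.46 +$25.75 interest = $1,635.21; pay $1,635.21 → $0.00
Total paid: $9,432.99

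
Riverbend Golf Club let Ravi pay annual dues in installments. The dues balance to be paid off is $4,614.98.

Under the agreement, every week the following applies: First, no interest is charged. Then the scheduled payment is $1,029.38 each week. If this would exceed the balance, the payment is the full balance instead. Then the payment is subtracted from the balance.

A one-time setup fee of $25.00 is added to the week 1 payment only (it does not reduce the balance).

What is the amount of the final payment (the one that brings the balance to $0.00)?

$497.46

Week 1: $4,614.98 − $1,029.38 (+ $25.00 fee) → $3,585.60
Week 2: $3,585.60 − $1,029.38 → $2,556.22
Week 3: $2,556.22 − $1,029.38 → $1,526.84
Week 4: $1,526.84 − $1,029.38 → $497.46
Week 5: $497.46 − $497.46 → $0.00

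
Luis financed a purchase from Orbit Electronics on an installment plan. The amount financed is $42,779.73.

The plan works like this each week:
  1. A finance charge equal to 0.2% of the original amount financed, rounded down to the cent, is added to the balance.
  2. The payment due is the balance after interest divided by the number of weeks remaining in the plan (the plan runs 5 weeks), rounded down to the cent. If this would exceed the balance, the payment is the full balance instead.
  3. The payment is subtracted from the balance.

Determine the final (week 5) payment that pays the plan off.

$8,751.29

Week 1: opening $42,779.73; interest $85.55 → $42,865.28; payment $8,573.05; balance $34,292.23
Week 2: opening $34,292.23; interest $85.55 → $34,377.78; payment $8,594.44; balance $25,783.34
Week 3: opening $25,783.34; interest $85.55 → $25,868.89; payment $8,622.96; balance $17,245.93
Week 4: opening $17,245.93; interest $85.55 → $17,331.48; payment $8,665.74; balance $8,665.74
Week 5: opening $8,665.74; interest $85.55 → $8,751.29; payment $8,751.29; balance $0.00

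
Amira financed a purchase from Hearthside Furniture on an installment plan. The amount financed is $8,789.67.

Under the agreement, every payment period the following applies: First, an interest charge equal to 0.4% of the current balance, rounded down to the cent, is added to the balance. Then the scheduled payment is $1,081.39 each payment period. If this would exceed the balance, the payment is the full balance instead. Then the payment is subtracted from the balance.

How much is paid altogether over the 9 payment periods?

$8,953.98

Payment period 1: $8,789.67 +$35.15 interest = $8,824.82; pay $1,081.39 → $7,743.43
Payment period 2: $7,743.43 +$30.97 interest = $7,774.40; pay $1,081.39 → $6,693.01
Payment period 3: $6,693.01 +$26.77 interest = $6,719.78; pay $1,081.39 → $5,638.39
Payment period 4: $5,638.39 +$22.55 interest = $5,660.94; pay $1,081.39 → $4,579.55
Payment period 5: $4,579.55 +$18.31 interest = $4,597.86; pay $1,081.39 → $3,516.47
Payment period 6: $3,516.47 +$14.06 interest = $3,530.53; pay $1,081.39 → $2,449.14
Payment period 7: $2,449.14 +$9.79 interest = $2,458.93; pay $1,081.39 → $1,377.54
Payment period 8: $1,377.54 +$5.51 interest = $1,383.05; pay $1,081.39 → $301.66
Payment period 9: $301.66 +$1.20 interest = $302.86; pay $302.86 → $0.00
Total paid: $8,953.98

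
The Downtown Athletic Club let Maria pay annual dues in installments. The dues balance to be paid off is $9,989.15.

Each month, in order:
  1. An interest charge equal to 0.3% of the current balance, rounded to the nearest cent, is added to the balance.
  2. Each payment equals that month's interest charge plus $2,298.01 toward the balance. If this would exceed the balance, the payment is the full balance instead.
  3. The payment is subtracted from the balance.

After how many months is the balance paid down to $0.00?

5

Month 1: opening $9,989.15; interest $29.97 → $10,019.12; payment $2,327.98; balance $7,691.14
Month 2: opening $7,691.14; interest $23.07 → $7,714.21; payment $2,321.08; balance $5,393.13
Month 3: opening $5,393.13; interest $16.18 → $5,409.31; payment $2,314.19; balance $3,095.12
Month 4: opening $3,095.12; interest $9.29 → $3,104.41; payment $2,307.30; balance $797.11
Month 5: opening $797.11; interest $2.39 → $799.50; payment $799.50; balance $0.00
Balance reaches $0.00 in month 5.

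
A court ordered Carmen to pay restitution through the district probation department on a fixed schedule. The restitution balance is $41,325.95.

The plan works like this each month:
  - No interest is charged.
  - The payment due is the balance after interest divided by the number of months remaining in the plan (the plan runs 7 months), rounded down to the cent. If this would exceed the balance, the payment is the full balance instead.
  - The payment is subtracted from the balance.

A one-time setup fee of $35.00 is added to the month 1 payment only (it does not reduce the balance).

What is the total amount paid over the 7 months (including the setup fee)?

$41,360.95

Month 1: opening $41,325.95; payment $5,903.70 (+ $35.00 fee); balance $35,422.25
Month 2: opening $35,422.25; payment $5,903.70; balance $29,518.55
Month 3: opening $29,518.55; payment $5,903.71; balance $23,614.84
Month 4: opening $23,614.84; payment $5,903.71; balance $17,711.13
Month 5: opening $17,711.13; payment $5,903.71; balance $11,807.42
Month 6: opening $11,807.42; payment $5,903.71; balance $5,903.71
Month 7: opening $5,903.71; payment $5,903.71; balance $0.00
Total paid: $41,360.95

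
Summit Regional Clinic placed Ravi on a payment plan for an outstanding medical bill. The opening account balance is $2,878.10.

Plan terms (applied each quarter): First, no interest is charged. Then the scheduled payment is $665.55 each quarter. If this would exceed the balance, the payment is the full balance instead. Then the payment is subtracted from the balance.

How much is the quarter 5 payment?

$215.90

# | Opening | Payment | End bal
1 | $2,878.10 | $665.55 | $2,212.55
2 | $2,212.55 | $665.55 | $1,547.00
3 | $1,547.00 | $665.55 | $881.45
4 | $881.45 | $665.55 | $215.90
5 | $215.90 | $215.90 | $0.00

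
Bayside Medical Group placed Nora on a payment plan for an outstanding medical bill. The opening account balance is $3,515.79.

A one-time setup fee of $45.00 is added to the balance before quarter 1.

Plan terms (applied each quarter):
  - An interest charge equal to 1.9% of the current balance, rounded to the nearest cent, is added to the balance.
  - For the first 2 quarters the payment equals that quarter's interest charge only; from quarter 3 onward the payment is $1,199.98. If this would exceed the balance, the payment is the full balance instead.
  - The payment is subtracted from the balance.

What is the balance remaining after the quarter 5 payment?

$98.87

Quarter 1: opening $3,560.79; interest $67.66 → $3,628.45; payment $67.66; balance $3,560.79
Quarter 2: opening $3,560.79; interest $67.66 → $3,628.45; payment $67.66; balance $3,560.79
Quarter 3: opening $3,560.79; interest $67.66 → $3,628.45; payment $1,199.98; balance $2,428.47
Quarter 4: opening $2,428.47; interest $46.14 → $2,474.61; payment $1,199.98; balance $1,274.63
Quarter 5: opening $1,274.63; interest $24.22 → $1,298.85; payment $1,199.98; balance $98.87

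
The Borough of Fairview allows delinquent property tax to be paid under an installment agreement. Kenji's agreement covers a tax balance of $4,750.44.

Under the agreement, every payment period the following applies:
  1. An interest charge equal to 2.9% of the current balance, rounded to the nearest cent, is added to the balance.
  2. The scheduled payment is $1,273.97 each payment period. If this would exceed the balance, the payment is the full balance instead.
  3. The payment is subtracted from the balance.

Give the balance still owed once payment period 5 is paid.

# | Opening | Interest | Payment | End bal
1 | $4,750.44 | $137.76 | $1,273.97 | $3,614.23
2 | $3,614.23 | $104.81 | $1,273.97 | $2,445.07
3 | $2,445.07 | $70.91 | $1,273.97 | $1,242.01
4 | $1,242.01 | $36.02 | $1,273.97 | $4.06
5 | $4.06 | $0.12 | $4.18 | $0.00

$0.00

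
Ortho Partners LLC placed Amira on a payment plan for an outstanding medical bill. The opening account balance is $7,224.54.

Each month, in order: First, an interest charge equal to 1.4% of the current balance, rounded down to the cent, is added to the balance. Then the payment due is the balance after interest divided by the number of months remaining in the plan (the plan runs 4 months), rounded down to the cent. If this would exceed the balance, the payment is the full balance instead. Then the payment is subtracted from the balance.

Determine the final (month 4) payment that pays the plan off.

# | Opening | Interest | Payment | End bal
1 | $7,224.54 | $101.14 | $1,831.42 | $5,494.26
2 | $5,494.26 | $76.91 | $1,857.05 | $3,714.12
3 | $3,714.12 | $51.99 | $1,883.05 | $1,883.06
4 | $1,883.06 | $26.36 | $1,909.42 | $0.00

$1,909.42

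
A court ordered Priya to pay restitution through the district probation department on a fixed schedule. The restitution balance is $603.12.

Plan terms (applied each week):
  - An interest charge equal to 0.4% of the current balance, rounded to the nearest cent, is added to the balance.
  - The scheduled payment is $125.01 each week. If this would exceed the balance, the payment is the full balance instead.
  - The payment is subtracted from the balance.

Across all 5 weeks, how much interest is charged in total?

$7.14

Week 1: opening $603.12; interest $2.41 → $605.53; payment $125.01; balance $480.52
Week 2: opening $480.52; interest $1.92 → $482.44; payment $125.01; balance $357.43
Week 3: opening $357.43; interest $1.43 → $358.86; payment $125.01; balance $233.85
Week 4: opening $233.85; interest $0.94 → $234.79; payment $125.01; balance $109.78
Week 5: opening $109.78; interest $0.44 → $110.22; payment $110.22; balance $0.00
Total interest: $2.41 + $1.92 + $1.43 + $0.94 + $0.44 = $7.14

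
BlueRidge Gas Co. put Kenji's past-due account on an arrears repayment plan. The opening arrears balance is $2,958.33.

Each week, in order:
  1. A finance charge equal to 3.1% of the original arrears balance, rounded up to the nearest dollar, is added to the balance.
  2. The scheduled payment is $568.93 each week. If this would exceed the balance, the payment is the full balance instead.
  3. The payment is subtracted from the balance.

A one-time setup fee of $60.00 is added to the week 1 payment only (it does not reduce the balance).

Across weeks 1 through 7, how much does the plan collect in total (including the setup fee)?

Week 1: $2,958.33 +$92.00 interest = $3,050.33; pay $568.93 (+ $60.00 fee) → $2,481.40
Week 2: $2,481.40 +$92.00 interest = $2,573.40; pay $568.93 → $2,004.47
Week 3: $2,004.47 +$92.00 interest = $2,096.47; pay $568.93 → $1,527.54
Week 4: $1,527.54 +$92.00 interest = $1,619.54; pay $568.93 → $1,050.61
Week 5: $1,050.61 +$92.00 interest = $1,142.61; pay $568.93 → $573.68
Week 6: $573.68 +$92.00 interest = $665.68; pay $568.93 → $96.75
Week 7: $96.75 +$92.00 interest = $188.75; pay $188.75 → $0.00
Total paid: $3,662.33

$3,662.33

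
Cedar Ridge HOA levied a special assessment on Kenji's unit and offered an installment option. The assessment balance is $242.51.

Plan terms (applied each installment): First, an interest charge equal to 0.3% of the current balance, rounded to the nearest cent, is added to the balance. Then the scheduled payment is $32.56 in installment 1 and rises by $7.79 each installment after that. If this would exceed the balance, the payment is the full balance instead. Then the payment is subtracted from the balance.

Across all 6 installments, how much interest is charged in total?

Installment 1: $242.51 +$0.73 interest = $243.24; pay $32.56 → $210.68
Installment 2: $210.68 +$0.63 interest = $211.31; pay $40.35 → $170.96
Installment 3: $170.96 +$0.51 interest = $171.47; pay $48.14 → $123.33
Installment 4: $123.33 +$0.37 interest = $123.70; pay $55.93 → $67.77
Installment 5: $67.77 +$0.20 interest = $67.97; pay $63.72 → $4.25
Installment 6: $4.25 +$0.01 interest = $4.26; pay $4.26 → $0.00
Total interest: $0.73 + $0.63 + $0.51 + $0.37 + $0.20 + $0.01 = $2.45

$2.45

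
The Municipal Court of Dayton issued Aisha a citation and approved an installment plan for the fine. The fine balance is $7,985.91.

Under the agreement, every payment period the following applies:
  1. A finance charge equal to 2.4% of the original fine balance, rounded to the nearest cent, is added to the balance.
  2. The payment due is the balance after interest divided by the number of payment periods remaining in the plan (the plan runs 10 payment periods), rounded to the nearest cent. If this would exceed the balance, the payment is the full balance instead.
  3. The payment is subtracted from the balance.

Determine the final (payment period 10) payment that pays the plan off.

$1,359.95

Payment period 1: opening $7,985.91; interest $191.66 → $8,177.57; payment $817.76; balance $7,359.81
Payment period 2: opening $7,359.81; interest $191.66 → $7,551.47; payment $839.05; balance $6,712.42
Payment period 3: opening $6,712.42; interest $191.66 → $6,904.08; payment $863.01; balance $6,041.07
Payment period 4: opening $6,041.07; interest $191.66 → $6,232.73; payment $890.39; balance $5,342.34
Payment period 5: opening $5,342.34; interest $191.66 → $5,534.00; payment $922.33; balance $4,611.67
Payment period 6: opening $4,611.67; interest $191.66 → $4,803.33; payment $960.67; balance $3,842.66
Payment period 7: opening $3,842.66; interest $191.66 → $4,034.32; payment $1,008.58; balance $3,025.74
Payment period 8: opening $3,025.74; interest $191.66 → $3,217.40; payment $1,072.47; balance $2,144.93
Payment period 9: opening $2,144.93; interest $191.66 → $2,336.59; payment $1,168.30; balance $1,168.29
Payment period 10: opening $1,168.29; interest $191.66 → $1,359.95; payment $1,359.95; balance $0.00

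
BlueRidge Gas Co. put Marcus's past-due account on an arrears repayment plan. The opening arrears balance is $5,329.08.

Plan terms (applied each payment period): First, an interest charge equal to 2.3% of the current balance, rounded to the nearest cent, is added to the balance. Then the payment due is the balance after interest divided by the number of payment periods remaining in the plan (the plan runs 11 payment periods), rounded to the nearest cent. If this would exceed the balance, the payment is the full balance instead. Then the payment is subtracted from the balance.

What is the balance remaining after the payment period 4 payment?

$3,714.16

Payment period 1: $5,329.08 +$122.57 interest = $5,451.65; pay $495.60 → $4,956.05
Payment period 2: $4,956.05 +$113.99 interest = $5,070.04; pay $507.00 → $4,563.04
Payment period 3: $4,563.04 +$104.95 interest = $4,667.99; pay $518.67 → $4,149.32
Payment period 4: $4,149.32 +$95.43 interest = $4,244.75; pay $530.59 → $3,714.16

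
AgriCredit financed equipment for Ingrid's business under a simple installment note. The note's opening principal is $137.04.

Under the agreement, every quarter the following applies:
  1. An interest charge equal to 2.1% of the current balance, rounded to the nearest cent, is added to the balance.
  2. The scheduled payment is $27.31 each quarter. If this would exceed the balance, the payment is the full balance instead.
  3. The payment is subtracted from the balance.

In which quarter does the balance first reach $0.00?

6

# | Opening | Interest | Payment | End bal
1 | $137.04 | $2.88 | $27.31 | $112.61
2 | $112.61 | $2.36 | $27.31 | $87.66
3 | $87.66 | $1.84 | $27.31 | $62.19
4 | $62.19 | $1.31 | $27.31 | $36.19
5 | $36.19 | $0.76 | $27.31 | $9.64
6 | $9.64 | $0.20 | $9.84 | $0.00
Balance reaches $0.00 in quarter 6.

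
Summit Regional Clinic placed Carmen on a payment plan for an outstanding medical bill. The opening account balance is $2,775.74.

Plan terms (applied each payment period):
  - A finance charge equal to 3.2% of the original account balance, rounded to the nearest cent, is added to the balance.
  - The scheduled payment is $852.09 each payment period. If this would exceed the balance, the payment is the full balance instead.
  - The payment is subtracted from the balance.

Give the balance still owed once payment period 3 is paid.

$485.93

Payment period 1: $2,775.74 +$88.82 interest = $2,864.56; pay $852.09 → $2,012.47
Payment period 2: $2,012.47 +$88.82 interest = $2,101.29; pay $852.09 → $1,249.20
Payment period 3: $1,249.20 +$88.82 interest = $1,338.02; pay $852.09 → $485.93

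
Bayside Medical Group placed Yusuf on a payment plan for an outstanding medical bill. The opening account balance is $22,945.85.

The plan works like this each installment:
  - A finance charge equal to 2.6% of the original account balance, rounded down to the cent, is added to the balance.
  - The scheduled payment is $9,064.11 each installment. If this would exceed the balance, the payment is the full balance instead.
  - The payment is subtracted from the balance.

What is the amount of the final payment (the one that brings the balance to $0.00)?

# | Opening | Interest | Payment | End bal
1 | $22,945.85 | $596.59 | $9,064.11 | $14,478.33
2 | $14,478.33 | $596.59 | $9,064.11 | $6,010.81
3 | $6,010.81 | $596.59 | $6,607.40 | $0.00

$6,607.40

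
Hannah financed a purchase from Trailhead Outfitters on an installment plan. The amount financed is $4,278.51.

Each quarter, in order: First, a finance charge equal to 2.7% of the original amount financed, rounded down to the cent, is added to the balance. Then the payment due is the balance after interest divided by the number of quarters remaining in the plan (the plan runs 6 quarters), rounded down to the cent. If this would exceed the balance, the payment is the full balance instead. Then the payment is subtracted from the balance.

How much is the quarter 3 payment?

$784.31

Quarter 1: opening $4,278.51; interest $115.51 → $4,394.02; payment $732.33; balance $3,661.69
Quarter 2: opening $3,661.69; interest $115.51 → $3,777.20; payment $755.44; balance $3,021.76
Quarter 3: opening $3,021.76; interest $115.51 → $3,137.27; payment $784.31; balance $2,352.96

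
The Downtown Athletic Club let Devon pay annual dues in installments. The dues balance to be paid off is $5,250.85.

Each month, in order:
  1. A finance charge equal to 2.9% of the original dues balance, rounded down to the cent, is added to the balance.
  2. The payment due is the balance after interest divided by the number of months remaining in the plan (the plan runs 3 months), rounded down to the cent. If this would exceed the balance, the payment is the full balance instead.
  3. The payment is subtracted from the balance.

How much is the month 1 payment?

# | Opening | Interest | Payment | End bal
1 | $5,250.85 | $152.27 | $1,801.04 | $3,602.08

$1,801.04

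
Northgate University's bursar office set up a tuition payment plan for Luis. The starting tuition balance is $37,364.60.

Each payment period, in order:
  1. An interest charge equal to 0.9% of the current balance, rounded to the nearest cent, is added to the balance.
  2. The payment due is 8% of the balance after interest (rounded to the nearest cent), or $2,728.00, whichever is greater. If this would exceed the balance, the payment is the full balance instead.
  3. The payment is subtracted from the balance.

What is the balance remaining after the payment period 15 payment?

Payment period 1: opening $37,364.60; interest $336.28 → $37,700.88; payment $3,016.07; balance $34,684.81
Payment period 2: opening $34,684.81; interest $312.16 → $34,996.97; payment $2,799.76; balance $32,197.21
Payment period 3: opening $32,197.21; interest $289.77 → $32,486.98; payment $2,728.00; balance $29,758.98
Payment period 4: opening $29,758.98; interest $267.83 → $30,026.81; payment $2,728.00; balance $27,298.81
Payment period 5: opening $27,298.81; interest $245.69 → $27,544.50; payment $2,728.00; balance $24,816.50
Payment period 6: opening $24,816.50; interest $223.35 → $25,039.85; payment $2,728.00; balance $22,311.85
Payment period 7: opening $22,311.85; interest $200.81 → $22,512.66; payment $2,728.00; balance $19,784.66
Payment period 8: opening $19,784.66; interest $178.06 → $19,962.72; payment $2,728.00; balance $17,234.72
Payment period 9: opening $17,234.72; interest $155.11 → $17,389.83; payment $2,728.00; balance $14,661.83
Payment period 10: opening $14,661.83; interest $131.96 → $14,793.79; payment $2,728.00; balance $12,065.79
Payment period 11: opening $12,065.79; interest $108.59 → $12,174.38; payment $2,728.00; balance $9,446.38
Payment period 12: opening $9,446.38; interest $85.02 → $9,531.40; payment $2,728.00; balance $6,803.40
Payment period 13: opening $6,803.40; interest $61.23 → $6,864.63; payment $2,728.00; balance $4,136.63
Payment period 14: opening $4,136.63; interest $37.23 → $4,173.86; payment $2,728.00; balance $1,445.86
Payment period 15: opening $1,445.86; interest $13.01 → $1,458.87; payment $1,458.87; balance $0.00

$0.00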